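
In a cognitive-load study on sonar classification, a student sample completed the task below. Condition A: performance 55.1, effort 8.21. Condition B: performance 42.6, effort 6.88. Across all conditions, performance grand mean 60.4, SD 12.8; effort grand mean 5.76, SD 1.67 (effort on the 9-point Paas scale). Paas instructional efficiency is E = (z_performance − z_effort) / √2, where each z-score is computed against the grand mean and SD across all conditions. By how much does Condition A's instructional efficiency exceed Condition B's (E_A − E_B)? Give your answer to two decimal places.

0.13

Condition A: z_P = (55.1 − 60.4)/12.8 = -0.4141; z_E = (8.21 − 5.76)/1.67 = 1.4671; E_A = (-0.4141 − 1.4671)/√2 = -1.3302.
Condition B: z_P = (42.6 − 60.4)/12.8 = -1.3906; z_E = (6.88 − 5.76)/1.67 = 0.6707; E_B = (-1.3906 − 0.6707)/√2 = -1.4576.
E_A − E_B = -1.3302 − (-1.4576) = 0.1274 ≈ 0.13.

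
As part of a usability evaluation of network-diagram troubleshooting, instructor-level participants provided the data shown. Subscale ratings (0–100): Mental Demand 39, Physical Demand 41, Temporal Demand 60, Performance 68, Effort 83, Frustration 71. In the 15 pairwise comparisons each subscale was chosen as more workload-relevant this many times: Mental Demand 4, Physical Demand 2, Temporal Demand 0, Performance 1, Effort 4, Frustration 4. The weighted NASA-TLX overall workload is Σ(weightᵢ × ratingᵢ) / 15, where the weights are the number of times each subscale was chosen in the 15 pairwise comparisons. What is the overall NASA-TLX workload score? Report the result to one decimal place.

The tallies are the weights (they sum to 15).
Weighted sum = 4·39 + 2·41 + 0·60 + 1·68 + 4·83 + 4·71
            = 156 + 82 + 0 + 68 + 332 + 284 = 922.
Overall workload = 922 / 15 = 61.4667 ≈ 61.5.

61.5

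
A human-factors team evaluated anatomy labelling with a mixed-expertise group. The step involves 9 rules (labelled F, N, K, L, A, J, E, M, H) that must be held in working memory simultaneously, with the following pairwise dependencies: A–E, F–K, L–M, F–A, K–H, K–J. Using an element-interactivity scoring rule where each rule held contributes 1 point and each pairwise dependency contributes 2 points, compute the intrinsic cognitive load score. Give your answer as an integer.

21

Count of rules held simultaneously: 9.
Count of pairwise dependencies listed: 6.
Element contribution: 9 × 1 = 9.
Interaction contribution: 6 × 2 = 12.
Intrinsic load = 9 + 12 = 21.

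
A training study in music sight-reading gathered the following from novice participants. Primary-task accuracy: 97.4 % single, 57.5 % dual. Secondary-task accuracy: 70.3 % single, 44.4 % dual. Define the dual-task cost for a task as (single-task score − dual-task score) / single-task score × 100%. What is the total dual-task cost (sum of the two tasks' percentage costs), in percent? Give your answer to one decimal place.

Primary cost = (97.4 − 57.5) / 97.4 × 100% = 40.9651%.
Secondary cost = (70.3 − 44.4) / 70.3 × 100% = 36.8421%.
Total = 40.9651% + 36.8421% = 77.8072% ≈ 77.8%.

77.8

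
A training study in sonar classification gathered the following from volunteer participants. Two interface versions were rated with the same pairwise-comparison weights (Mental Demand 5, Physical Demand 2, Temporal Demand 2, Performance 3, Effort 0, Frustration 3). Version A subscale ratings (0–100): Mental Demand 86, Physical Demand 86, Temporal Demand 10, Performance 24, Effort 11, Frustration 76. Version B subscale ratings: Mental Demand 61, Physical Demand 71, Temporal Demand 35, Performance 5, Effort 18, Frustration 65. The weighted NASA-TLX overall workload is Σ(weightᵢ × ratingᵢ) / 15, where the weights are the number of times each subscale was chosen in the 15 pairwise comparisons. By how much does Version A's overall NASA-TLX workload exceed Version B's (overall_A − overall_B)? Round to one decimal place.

13.0

Version A weighted sum = 5·86 + 2·86 + 2·10 + 3·24 + 0·11 + 3·76 = 430 + 172 + 20 + 72 + 0 + 228 = 922; overall_A = 922/15 = 61.4667.
Version B weighted sum = 5·61 + 2·71 + 2·35 + 3·5 + 0·18 + 3·65 = 305 + 142 + 70 + 15 + 0 + 195 = 727; overall_B = 727/15 = 48.4667.
Difference = 61.4667 − 48.4667 = 13.0000 ≈ 13.0.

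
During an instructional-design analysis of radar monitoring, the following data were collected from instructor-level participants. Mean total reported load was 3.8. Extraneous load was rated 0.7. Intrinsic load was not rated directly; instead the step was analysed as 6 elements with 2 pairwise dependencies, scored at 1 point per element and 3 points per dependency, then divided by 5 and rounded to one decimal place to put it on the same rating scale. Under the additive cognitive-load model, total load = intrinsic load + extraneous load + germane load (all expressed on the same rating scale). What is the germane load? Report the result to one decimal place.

Intrinsic (element-interactivity): (6 × 1 + 2 × 3) / 5 = 12 / 5 = 2.4000 → 2.4.
germane load = total − intrinsic − extraneous
             = 3.8 − 2.4 − 0.7 = 0.7.

0.7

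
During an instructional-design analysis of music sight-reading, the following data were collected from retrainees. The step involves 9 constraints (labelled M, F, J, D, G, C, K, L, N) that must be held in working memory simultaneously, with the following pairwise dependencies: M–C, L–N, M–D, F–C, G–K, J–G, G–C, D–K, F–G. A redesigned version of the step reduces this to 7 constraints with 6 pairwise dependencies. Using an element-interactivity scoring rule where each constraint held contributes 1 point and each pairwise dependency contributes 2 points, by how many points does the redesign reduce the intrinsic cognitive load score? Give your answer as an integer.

Original: 9 × 1 + 9 × 2 = 9 + 18 = 27.
Redesigned: 7 × 1 + 6 × 2 = 7 + 12 = 19.
Reduction = 27 − 19 = 8.

8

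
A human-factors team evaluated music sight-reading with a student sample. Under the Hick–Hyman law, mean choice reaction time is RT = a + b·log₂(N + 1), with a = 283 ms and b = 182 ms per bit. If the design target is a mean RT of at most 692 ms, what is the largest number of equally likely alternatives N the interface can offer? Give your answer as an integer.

3

Set 283 + 182·log₂(N + 1) ≤ 692.
log₂(N + 1) ≤ (692 − 283) / 182 = 2.2473.
N + 1 ≤ 2^2.2473 = 4.7479.
N ≤ 3.7479, so the largest integer N is 3.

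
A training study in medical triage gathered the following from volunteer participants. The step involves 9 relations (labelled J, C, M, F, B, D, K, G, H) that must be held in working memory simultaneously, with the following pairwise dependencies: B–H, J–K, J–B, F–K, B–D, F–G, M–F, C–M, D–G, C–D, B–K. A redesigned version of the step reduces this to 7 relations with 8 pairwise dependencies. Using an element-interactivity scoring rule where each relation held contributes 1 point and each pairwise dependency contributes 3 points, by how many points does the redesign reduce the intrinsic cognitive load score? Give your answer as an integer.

11

Original: 9 × 1 + 11 × 3 = 9 + 33 = 42.
Redesigned: 7 × 1 + 8 × 3 = 7 + 24 = 31.
Reduction = 42 − 31 = 11.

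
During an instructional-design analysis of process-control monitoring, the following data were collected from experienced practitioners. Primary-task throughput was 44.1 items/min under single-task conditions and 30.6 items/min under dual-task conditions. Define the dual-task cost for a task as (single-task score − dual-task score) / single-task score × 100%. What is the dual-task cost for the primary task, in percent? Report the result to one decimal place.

Cost = (44.1 − 30.6) / 44.1 × 100%
     = 13.5000 / 44.1 × 100% = 30.6122%.
≈ 30.6%.

30.6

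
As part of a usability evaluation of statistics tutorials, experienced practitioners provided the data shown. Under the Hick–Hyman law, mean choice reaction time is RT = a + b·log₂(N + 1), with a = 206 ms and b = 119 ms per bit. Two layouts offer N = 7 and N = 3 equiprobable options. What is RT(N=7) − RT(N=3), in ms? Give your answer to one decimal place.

119.0

RT(7) = 206 + 119·log₂(8) = 206 + 119·3.0000 = 563.0000 ms.
RT(3) = 206 + 119·log₂(4) = 206 + 119·2.0000 = 444.0000 ms.
Difference = 563.0000 − 444.0000 = 119.0000 ≈ 119.0 ms.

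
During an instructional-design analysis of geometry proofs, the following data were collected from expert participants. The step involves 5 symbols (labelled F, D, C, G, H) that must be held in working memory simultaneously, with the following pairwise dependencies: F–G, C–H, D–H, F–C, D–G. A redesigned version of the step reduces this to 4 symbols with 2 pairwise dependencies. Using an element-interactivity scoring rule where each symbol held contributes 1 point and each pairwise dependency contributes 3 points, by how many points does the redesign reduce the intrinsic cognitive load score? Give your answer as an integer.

Original: 5 × 1 + 5 × 3 = 5 + 15 = 20.
Redesigned: 4 × 1 + 2 × 3 = 4 + 6 = 10.
Reduction = 20 − 10 = 10.

10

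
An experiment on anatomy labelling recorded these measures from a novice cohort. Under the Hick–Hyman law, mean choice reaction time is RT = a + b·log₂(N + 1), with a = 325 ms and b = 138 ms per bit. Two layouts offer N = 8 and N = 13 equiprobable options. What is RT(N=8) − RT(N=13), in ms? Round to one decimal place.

RT(8) = 325 + 138·log₂(9) = 325 + 138·3.1699 = 762.4462 ms.
RT(13) = 325 + 138·log₂(14) = 325 + 138·3.8074 = 850.4212 ms.
Difference = 762.4462 − 850.4212 = -87.9750 ≈ -88.0 ms.

-88.0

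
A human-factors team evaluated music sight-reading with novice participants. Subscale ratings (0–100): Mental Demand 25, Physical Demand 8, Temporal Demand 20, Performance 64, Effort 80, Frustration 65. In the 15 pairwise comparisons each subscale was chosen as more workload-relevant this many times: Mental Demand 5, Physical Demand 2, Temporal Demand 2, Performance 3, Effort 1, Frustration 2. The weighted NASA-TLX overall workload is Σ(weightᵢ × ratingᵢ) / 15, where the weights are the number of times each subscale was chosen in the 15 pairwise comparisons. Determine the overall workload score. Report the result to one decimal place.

The tallies are the weights (they sum to 15).
Weighted sum = 5·25 + 2·8 + 2·20 + 3·64 + 1·80 + 2·65
            = 125 + 16 + 40 + 192 + 80 + 130 = 583.
Overall workload = 583 / 15 = 38.8667 ≈ 38.9.

38.9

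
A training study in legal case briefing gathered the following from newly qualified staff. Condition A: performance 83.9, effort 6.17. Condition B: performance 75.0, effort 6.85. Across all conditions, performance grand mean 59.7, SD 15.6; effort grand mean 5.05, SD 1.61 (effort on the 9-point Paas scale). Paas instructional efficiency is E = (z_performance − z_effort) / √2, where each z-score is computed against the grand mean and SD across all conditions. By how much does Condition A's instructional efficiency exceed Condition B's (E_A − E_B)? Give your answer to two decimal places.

Condition A: z_P = (83.9 − 59.7)/15.6 = 1.5513; z_E = (6.17 − 5.05)/1.61 = 0.6957; E_A = (1.5513 − 0.6957)/√2 = 0.6050.
Condition B: z_P = (75.0 − 59.7)/15.6 = 0.9808; z_E = (6.85 − 5.05)/1.61 = 1.1180; E_B = (0.9808 − 1.1180)/√2 = -0.0970.
E_A − E_B = 0.6050 − (-0.0970) = 0.7020 ≈ 0.70.

0.70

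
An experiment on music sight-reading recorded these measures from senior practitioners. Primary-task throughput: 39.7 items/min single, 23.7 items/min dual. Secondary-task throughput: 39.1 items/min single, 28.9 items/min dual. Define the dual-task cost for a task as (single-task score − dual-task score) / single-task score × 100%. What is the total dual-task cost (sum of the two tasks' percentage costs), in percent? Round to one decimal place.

Primary cost = (39.7 − 23.7) / 39.7 × 100% = 40.3023%.
Secondary cost = (39.1 − 28.9) / 39.1 × 100% = 26.0870%.
Total = 40.3023% + 26.0870% = 66.3893% ≈ 66.4%.

66.4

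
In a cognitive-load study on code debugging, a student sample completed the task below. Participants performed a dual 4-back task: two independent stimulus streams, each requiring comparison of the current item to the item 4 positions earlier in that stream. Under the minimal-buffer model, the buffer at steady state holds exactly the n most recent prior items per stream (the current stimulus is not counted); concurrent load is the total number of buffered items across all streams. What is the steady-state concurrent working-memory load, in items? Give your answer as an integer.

Each stream's buffer holds its 4 most recent prior items.
Two independent streams: 2 × 4 = 8 buffered items at steady state.

8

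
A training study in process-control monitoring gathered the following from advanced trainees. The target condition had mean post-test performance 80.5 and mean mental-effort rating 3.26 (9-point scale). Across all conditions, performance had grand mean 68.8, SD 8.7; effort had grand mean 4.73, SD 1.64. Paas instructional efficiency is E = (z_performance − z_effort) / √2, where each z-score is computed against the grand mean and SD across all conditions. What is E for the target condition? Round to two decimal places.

z_performance = (80.5 − 68.8) / 8.7 = 11.7000 / 8.7 = 1.3448.
z_effort = (3.26 − 4.73) / 1.64 = -1.4700 / 1.64 = -0.8963.
z_P − z_E = 1.3448 − (-0.8963) = 2.2411.
E = 2.2411 / √2 = 2.2411 / 1.41421 = 1.5847 ≈ 1.58.

1.58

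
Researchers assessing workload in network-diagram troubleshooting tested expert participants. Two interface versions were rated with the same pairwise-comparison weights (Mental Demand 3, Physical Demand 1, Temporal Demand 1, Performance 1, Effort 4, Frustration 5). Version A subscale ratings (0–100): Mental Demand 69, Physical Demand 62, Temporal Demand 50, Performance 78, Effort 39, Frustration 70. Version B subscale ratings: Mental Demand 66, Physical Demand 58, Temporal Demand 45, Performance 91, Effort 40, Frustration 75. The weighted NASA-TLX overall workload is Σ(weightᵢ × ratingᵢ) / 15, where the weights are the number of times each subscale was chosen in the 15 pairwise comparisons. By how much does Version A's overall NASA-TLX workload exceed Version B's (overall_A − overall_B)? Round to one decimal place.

-1.6

Version A weighted sum = 3·69 + 1·62 + 1·50 + 1·78 + 4·39 + 5·70 = 207 + 62 + 50 + 78 + 156 + 350 = 903; overall_A = 903/15 = 60.2000.
Version B weighted sum = 3·66 + 1·58 + 1·45 + 1·91 + 4·40 + 5·75 = 198 + 58 + 45 + 91 + 160 + 375 = 927; overall_B = 927/15 = 61.8000.
Difference = 60.2000 − 61.8000 = -1.6000 ≈ -1.6.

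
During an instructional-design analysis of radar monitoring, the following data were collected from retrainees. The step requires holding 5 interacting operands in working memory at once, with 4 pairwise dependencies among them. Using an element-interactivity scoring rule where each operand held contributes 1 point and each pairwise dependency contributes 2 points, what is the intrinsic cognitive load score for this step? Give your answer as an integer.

Element contribution: 5 × 1 = 5.
Interaction contribution: 4 × 2 = 8.
Intrinsic load = 5 + 8 = 13.

13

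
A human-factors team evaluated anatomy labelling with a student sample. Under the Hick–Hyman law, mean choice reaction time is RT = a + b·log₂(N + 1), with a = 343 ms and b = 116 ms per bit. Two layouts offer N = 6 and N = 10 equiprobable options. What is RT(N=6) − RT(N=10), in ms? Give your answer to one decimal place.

RT(6) = 343 + 116·log₂(7) = 343 + 116·2.8074 = 668.6584 ms.
RT(10) = 343 + 116·log₂(11) = 343 + 116·3.4594 = 744.2904 ms.
Difference = 668.6584 − 744.2904 = -75.6320 ≈ -75.6 ms.

-75.6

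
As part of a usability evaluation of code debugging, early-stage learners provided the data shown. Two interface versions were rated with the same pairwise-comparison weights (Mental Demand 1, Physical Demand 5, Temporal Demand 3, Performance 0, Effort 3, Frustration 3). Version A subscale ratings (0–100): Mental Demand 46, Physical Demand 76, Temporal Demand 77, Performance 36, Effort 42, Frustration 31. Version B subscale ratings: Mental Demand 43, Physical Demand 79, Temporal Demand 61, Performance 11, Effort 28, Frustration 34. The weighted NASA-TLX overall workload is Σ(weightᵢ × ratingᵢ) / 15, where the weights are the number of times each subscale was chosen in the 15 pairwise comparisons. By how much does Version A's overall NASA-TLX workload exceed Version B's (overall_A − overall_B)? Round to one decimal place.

Version A weighted sum = 1·46 + 5·76 + 3·77 + 0·36 + 3·42 + 3·31 = 46 + 380 + 231 + 0 + 126 + 93 = 876; overall_A = 876/15 = 58.4000.
Version B weighted sum = 1·43 + 5·79 + 3·61 + 0·11 + 3·28 + 3·34 = 43 + 395 + 183 + 0 + 84 + 102 = 807; overall_B = 807/15 = 53.8000.
Difference = 58.4000 − 53.8000 = 4.6000 ≈ 4.6.

4.6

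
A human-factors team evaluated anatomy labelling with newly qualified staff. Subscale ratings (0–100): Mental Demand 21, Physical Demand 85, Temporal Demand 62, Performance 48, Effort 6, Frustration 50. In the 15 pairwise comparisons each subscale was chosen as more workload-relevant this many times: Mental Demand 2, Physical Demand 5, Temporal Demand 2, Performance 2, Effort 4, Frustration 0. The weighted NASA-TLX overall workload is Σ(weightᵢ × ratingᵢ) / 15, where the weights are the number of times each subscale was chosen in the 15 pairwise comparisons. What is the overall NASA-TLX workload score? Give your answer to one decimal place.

47.4

The tallies are the weights (they sum to 15).
Weighted sum = 2·21 + 5·85 + 2·62 + 2·48 + 4·6 + 0·50
            = 42 + 425 + 124 + 96 + 24 + 0 = 711.
Overall workload = 711 / 15 = 47.4000 ≈ 47.4.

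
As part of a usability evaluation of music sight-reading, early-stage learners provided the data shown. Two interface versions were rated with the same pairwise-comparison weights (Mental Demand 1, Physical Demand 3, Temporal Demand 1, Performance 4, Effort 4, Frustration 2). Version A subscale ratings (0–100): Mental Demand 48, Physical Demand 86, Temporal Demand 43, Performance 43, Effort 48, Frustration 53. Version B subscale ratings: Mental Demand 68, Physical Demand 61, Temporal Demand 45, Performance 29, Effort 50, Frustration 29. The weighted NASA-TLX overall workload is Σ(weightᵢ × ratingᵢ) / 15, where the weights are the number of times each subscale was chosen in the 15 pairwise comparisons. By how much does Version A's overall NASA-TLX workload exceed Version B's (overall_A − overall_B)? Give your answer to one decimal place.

9.9

Version A weighted sum = 1·48 + 3·86 + 1·43 + 4·43 + 4·48 + 2·53 = 48 + 258 + 43 + 172 + 192 + 106 = 819; overall_A = 819/15 = 54.6000.
Version B weighted sum = 1·68 + 3·61 + 1·45 + 4·29 + 4·50 + 2·29 = 68 + 183 + 45 + 116 + 200 + 58 = 670; overall_B = 670/15 = 44.6667.
Difference = 54.6000 − 44.6667 = 9.9333 ≈ 9.9.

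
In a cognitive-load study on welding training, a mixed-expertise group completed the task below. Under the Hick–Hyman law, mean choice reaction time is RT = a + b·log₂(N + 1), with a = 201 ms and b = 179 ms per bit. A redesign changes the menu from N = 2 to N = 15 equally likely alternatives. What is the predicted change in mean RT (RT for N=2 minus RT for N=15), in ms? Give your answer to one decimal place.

RT(2) = 201 + 179·log₂(3) = 201 + 179·1.5850 = 484.7150 ms.
RT(15) = 201 + 179·log₂(16) = 201 + 179·4.0000 = 917.0000 ms.
Difference = 484.7150 − 917.0000 = -432.2850 ≈ -432.3 ms.

-432.3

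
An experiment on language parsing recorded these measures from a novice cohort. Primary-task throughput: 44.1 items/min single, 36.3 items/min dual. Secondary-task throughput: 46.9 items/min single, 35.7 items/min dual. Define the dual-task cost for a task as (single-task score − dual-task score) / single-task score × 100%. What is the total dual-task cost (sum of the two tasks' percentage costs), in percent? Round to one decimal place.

Primary cost = (44.1 − 36.3) / 44.1 × 100% = 17.6871%.
Secondary cost = (46.9 − 35.7) / 46.9 × 100% = 23.8806%.
Total = 17.6871% + 23.8806% = 41.5677% ≈ 41.6%.

41.6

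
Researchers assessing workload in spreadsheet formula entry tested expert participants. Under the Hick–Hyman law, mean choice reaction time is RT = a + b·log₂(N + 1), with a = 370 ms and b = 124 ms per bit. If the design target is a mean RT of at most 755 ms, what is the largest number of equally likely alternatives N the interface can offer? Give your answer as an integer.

Set 370 + 124·log₂(N + 1) ≤ 755.
log₂(N + 1) ≤ (755 − 370) / 124 = 3.1048.
N + 1 ≤ 2^3.1048 = 8.6028.
N ≤ 7.6028, so the largest integer N is 7.

7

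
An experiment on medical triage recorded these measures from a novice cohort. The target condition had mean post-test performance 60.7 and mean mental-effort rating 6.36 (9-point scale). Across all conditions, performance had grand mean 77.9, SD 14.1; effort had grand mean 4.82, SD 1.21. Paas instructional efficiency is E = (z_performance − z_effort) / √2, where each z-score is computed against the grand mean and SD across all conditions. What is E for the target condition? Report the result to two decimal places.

-1.76

z_performance = (60.7 − 77.9) / 14.1 = -17.2000 / 14.1 = -1.2199.
z_effort = (6.36 − 4.82) / 1.21 = 1.5400 / 1.21 = 1.2727.
z_P − z_E = -1.2199 − 1.2727 = -2.4926.
E = -2.4926 / √2 = -2.4926 / 1.41421 = -1.7625 ≈ -1.76.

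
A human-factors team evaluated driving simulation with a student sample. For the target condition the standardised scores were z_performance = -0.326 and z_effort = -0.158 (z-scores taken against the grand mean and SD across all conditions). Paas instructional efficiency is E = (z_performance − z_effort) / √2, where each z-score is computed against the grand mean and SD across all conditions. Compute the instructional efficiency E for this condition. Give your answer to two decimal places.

z_P − z_E = -0.326 − (-0.158) = -0.1680.
E = -0.1680 / √2 = -0.1680 / 1.41421 = -0.1188 ≈ -0.12.

-0.12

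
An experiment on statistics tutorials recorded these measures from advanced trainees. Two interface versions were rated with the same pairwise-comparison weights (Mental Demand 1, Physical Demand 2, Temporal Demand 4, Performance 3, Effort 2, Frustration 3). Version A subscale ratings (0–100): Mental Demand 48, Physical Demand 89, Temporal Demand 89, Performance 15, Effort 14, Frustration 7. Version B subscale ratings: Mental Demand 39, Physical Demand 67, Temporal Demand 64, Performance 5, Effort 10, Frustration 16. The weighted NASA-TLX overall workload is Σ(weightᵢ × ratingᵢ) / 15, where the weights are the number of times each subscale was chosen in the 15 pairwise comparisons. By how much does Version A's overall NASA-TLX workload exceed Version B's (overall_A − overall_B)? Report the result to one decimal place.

Version A weighted sum = 1·48 + 2·89 + 4·89 + 3·15 + 2·14 + 3·7 = 48 + 178 + 356 + 45 + 28 + 21 = 676; overall_A = 676/15 = 45.0667.
Version B weighted sum = 1·39 + 2·67 + 4·64 + 3·5 + 2·10 + 3·16 = 39 + 134 + 256 + 15 + 20 + 48 = 512; overall_B = 512/15 = 34.1333.
Difference = 45.0667 − 34.1333 = 10.9334 ≈ 10.9.

10.9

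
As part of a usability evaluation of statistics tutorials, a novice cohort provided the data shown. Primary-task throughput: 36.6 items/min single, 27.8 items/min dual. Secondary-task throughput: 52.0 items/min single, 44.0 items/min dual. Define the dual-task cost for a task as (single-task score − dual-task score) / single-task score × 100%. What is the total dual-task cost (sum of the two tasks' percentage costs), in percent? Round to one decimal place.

Primary cost = (36.6 − 27.8) / 36.6 × 100% = 24.0437%.
Secondary cost = (52.0 − 44.0) / 52.0 × 100% = 15.3846%.
Total = 24.0437% + 15.3846% = 39.4283% ≈ 39.4%.

39.4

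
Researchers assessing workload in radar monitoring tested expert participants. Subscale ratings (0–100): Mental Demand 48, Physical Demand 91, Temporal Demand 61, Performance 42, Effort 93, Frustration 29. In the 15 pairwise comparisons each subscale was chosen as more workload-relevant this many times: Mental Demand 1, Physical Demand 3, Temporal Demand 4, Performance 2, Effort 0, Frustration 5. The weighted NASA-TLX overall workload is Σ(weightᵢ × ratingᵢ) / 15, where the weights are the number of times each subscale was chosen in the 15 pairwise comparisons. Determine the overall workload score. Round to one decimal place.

The tallies are the weights (they sum to 15).
Weighted sum = 1·48 + 3·91 + 4·61 + 2·42 + 0·93 + 5·29
            = 48 + 273 + 244 + 84 + 0 + 145 = 794.
Overall workload = 794 / 15 = 52.9333 ≈ 52.9.

52.9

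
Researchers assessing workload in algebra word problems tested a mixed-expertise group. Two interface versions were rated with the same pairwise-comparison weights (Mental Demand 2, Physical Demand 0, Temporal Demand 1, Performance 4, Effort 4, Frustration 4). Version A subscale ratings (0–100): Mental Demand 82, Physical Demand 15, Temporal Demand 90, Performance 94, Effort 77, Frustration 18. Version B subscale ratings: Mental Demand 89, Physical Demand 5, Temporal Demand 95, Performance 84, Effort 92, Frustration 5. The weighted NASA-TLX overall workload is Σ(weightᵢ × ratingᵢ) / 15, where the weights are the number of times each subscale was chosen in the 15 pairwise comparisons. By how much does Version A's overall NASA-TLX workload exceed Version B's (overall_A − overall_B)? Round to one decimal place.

0.9

Version A weighted sum = 2·82 + 0·15 + 1·90 + 4·94 + 4·77 + 4·18 = 164 + 0 + 90 + 376 + 308 + 72 = 1010; overall_A = 1010/15 = 67.3333.
Version B weighted sum = 2·89 + 0·5 + 1·95 + 4·84 + 4·92 + 4·5 = 178 + 0 + 95 + 336 + 368 + 20 = 997; overall_B = 997/15 = 66.4667.
Difference = 67.3333 − 66.4667 = 0.8666 ≈ 0.9.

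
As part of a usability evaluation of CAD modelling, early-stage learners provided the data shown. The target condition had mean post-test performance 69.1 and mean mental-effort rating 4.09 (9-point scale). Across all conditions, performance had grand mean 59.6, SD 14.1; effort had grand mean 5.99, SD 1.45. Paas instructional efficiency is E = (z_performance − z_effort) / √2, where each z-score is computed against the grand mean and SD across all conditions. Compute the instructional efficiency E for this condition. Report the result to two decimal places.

1.40

z_performance = (69.1 − 59.6) / 14.1 = 9.5000 / 14.1 = 0.6738.
z_effort = (4.09 − 5.99) / 1.45 = -1.9000 / 1.45 = -1.3103.
z_P − z_E = 0.6738 − (-1.3103) = 1.9841.
E = 1.9841 / √2 = 1.9841 / 1.41421 = 1.4030 ≈ 1.40.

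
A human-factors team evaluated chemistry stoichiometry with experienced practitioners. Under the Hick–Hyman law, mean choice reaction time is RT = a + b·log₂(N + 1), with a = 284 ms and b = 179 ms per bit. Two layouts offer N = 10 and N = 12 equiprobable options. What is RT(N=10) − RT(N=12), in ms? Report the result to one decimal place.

-43.1

RT(10) = 284 + 179·log₂(11) = 284 + 179·3.4594 = 903.2326 ms.
RT(12) = 284 + 179·log₂(13) = 284 + 179·3.7004 = 946.3716 ms.
Difference = 903.2326 − 946.3716 = -43.1390 ≈ -43.1 ms.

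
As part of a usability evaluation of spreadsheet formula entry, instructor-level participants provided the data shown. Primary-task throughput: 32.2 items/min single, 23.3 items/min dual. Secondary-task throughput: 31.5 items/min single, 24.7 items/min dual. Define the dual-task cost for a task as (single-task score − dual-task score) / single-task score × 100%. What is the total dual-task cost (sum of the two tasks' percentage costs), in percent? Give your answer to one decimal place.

Primary cost = (32.2 − 23.3) / 32.2 × 100% = 27.6398%.
Secondary cost = (31.5 − 24.7) / 31.5 × 100% = 21.5873%.
Total = 27.6398% + 21.5873% = 49.2271% ≈ 49.2%.

49.2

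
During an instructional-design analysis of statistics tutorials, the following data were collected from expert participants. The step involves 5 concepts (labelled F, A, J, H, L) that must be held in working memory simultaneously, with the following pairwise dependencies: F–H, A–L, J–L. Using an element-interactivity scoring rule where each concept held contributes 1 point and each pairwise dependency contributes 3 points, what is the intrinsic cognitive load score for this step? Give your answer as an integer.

Count of concepts held simultaneously: 5.
Count of pairwise dependencies listed: 3.
Element contribution: 5 × 1 = 5.
Interaction contribution: 3 × 3 = 9.
Intrinsic load = 5 + 9 = 14.

14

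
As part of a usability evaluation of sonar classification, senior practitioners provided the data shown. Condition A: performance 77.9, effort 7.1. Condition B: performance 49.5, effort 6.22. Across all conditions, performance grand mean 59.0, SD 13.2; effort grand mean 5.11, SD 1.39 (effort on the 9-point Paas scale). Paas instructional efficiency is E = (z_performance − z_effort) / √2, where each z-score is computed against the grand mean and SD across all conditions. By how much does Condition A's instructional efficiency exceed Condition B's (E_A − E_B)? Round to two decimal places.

Condition A: z_P = (77.9 − 59.0)/13.2 = 1.4318; z_E = (7.1 − 5.11)/1.39 = 1.4317; E_A = (1.4318 − 1.4317)/√2 = 0.0001.
Condition B: z_P = (49.5 − 59.0)/13.2 = -0.7197; z_E = (6.22 − 5.11)/1.39 = 0.7986; E_B = (-0.7197 − 0.7986)/√2 = -1.0736.
E_A − E_B = 0.0001 − (-1.0736) = 1.0737 ≈ 1.07.

1.07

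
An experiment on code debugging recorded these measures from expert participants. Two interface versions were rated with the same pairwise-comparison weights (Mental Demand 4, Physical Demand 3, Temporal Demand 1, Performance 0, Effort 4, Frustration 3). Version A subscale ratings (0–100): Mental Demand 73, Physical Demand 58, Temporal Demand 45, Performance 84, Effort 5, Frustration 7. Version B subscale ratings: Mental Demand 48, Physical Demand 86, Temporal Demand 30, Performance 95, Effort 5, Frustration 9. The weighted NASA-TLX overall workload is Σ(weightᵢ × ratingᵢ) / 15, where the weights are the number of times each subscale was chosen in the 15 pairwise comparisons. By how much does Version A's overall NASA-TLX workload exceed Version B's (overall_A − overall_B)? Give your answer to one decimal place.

1.7

Version A weighted sum = 4·73 + 3·58 + 1·45 + 0·84 + 4·5 + 3·7 = 292 + 174 + 45 + 0 + 20 + 21 = 552; overall_A = 552/15 = 36.8000.
Version B weighted sum = 4·48 + 3·86 + 1·30 + 0·95 + 4·5 + 3·9 = 192 + 258 + 30 + 0 + 20 + 27 = 527; overall_B = 527/15 = 35.1333.
Difference = 36.8000 − 35.1333 = 1.6667 ≈ 1.7.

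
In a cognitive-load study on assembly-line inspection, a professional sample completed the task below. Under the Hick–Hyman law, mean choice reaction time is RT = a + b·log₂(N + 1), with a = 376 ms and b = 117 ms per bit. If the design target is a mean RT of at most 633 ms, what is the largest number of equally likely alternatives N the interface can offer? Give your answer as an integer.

Set 376 + 117·log₂(N + 1) ≤ 633.
log₂(N + 1) ≤ (633 − 376) / 117 = 2.1966.
N + 1 ≤ 2^2.1966 = 4.5840.
N ≤ 3.5840, so the largest integer N is 3.

3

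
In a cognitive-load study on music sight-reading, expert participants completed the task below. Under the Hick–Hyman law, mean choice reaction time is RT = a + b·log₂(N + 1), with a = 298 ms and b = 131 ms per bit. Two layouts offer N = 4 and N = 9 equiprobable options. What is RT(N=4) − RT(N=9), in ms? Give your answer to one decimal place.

-131.0

RT(4) = 298 + 131·log₂(5) = 298 + 131·2.3219 = 602.1689 ms.
RT(9) = 298 + 131·log₂(10) = 298 + 131·3.3219 = 733.1689 ms.
Difference = 602.1689 − 733.1689 = -131.0000 ≈ -131.0 ms.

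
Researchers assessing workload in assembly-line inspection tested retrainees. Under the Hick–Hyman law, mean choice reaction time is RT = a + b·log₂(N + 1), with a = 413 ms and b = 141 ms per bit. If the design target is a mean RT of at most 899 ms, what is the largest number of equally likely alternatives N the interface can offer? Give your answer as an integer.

Set 413 + 141·log₂(N + 1) ≤ 899.
log₂(N + 1) ≤ (899 − 413) / 141 = 3.4468.
N + 1 ≤ 2^3.4468 = 10.9041.
N ≤ 9.9041, so the largest integer N is 9.

9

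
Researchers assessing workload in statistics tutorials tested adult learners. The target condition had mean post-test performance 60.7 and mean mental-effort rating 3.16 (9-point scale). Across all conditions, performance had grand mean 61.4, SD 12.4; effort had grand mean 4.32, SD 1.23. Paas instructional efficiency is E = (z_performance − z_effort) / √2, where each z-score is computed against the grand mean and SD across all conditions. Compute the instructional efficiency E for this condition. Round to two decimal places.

z_performance = (60.7 − 61.4) / 12.4 = -0.7000 / 12.4 = -0.0565.
z_effort = (3.16 − 4.32) / 1.23 = -1.1600 / 1.23 = -0.9431.
z_P − z_E = -0.0565 − (-0.9431) = 0.8866.
E = 0.8866 / √2 = 0.8866 / 1.41421 = 0.6269 ≈ 0.63.

0.63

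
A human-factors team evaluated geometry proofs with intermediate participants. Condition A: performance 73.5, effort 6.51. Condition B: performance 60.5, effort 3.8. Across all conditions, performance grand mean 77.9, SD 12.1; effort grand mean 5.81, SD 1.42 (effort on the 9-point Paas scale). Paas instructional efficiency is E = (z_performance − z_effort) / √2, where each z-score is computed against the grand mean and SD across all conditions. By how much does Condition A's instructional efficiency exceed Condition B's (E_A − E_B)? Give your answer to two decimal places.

Condition A: z_P = (73.5 − 77.9)/12.1 = -0.3636; z_E = (6.51 − 5.81)/1.42 = 0.4930; E_A = (-0.3636 − 0.4930)/√2 = -0.6057.
Condition B: z_P = (60.5 − 77.9)/12.1 = -1.4380; z_E = (3.8 − 5.81)/1.42 = -1.4155; E_B = (-1.4380 − (-1.4155))/√2 = -0.0159.
E_A − E_B = -0.6057 − (-0.0159) = -0.5898 ≈ -0.59.

-0.59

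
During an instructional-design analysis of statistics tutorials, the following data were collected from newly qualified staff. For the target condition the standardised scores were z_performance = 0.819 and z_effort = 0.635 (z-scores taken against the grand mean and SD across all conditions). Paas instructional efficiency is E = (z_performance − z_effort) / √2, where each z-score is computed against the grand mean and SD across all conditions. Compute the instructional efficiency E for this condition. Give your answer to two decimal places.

0.13

z_P − z_E = 0.819 − 0.635 = 0.1840.
E = 0.1840 / √2 = 0.1840 / 1.41421 = 0.1301 ≈ 0.13.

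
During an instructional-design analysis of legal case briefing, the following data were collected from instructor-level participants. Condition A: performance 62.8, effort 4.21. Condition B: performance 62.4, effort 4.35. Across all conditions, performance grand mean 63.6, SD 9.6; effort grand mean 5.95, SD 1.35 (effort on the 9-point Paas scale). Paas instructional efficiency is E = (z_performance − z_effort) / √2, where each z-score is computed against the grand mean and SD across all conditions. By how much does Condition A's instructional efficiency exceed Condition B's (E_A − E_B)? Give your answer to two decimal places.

0.10

Condition A: z_P = (62.8 − 63.6)/9.6 = -0.0833; z_E = (4.21 − 5.95)/1.35 = -1.2889; E_A = (-0.0833 − (-1.2889))/√2 = 0.8525.
Condition B: z_P = (62.4 − 63.6)/9.6 = -0.1250; z_E = (4.35 − 5.95)/1.35 = -1.1852; E_B = (-0.1250 − (-1.1852))/√2 = 0.7497.
E_A − E_B = 0.8525 − 0.7497 = 0.1028 ≈ 0.10.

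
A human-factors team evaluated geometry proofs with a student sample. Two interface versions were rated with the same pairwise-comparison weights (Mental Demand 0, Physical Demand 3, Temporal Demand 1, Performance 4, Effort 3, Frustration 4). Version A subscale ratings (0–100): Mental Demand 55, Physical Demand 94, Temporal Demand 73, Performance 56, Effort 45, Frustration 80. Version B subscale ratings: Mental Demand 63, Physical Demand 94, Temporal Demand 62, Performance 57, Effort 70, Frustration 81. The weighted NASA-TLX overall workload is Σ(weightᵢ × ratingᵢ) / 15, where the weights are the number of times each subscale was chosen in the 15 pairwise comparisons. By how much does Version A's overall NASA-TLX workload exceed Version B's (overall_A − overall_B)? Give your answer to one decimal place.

Version A weighted sum = 0·55 + 3·94 + 1·73 + 4·56 + 3·45 + 4·80 = 0 + 282 + 73 + 224 + 135 + 320 = 1034; overall_A = 1034/15 = 68.9333.
Version B weighted sum = 0·63 + 3·94 + 1·62 + 4·57 + 3·70 + 4·81 = 0 + 282 + 62 + 228 + 210 + 324 = 1106; overall_B = 1106/15 = 73.7333.
Difference = 68.9333 − 73.7333 = -4.8000 ≈ -4.8.

-4.8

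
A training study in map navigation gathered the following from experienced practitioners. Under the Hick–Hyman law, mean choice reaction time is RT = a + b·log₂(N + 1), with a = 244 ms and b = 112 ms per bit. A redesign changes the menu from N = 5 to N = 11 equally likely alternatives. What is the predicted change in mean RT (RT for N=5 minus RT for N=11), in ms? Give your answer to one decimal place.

-112.0

RT(5) = 244 + 112·log₂(6) = 244 + 112·2.5850 = 533.5200 ms.
RT(11) = 244 + 112·log₂(12) = 244 + 112·3.5850 = 645.5200 ms.
Difference = 533.5200 − 645.5200 = -112.0000 ≈ -112.0 ms.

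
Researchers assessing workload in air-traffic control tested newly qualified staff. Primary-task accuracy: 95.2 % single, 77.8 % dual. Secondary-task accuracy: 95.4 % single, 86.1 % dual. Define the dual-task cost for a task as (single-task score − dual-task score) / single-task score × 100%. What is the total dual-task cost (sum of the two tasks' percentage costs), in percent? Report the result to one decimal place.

Primary cost = (95.2 − 77.8) / 95.2 × 100% = 18.2773%.
Secondary cost = (95.4 − 86.1) / 95.4 × 100% = 9.7484%.
Total = 18.2773% + 9.7484% = 28.0257% ≈ 28.0%.

28.0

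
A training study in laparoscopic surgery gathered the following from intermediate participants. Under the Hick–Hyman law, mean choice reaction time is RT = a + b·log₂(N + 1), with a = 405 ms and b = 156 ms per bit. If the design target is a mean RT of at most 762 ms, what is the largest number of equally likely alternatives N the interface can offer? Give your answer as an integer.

3

Set 405 + 156·log₂(N + 1) ≤ 762.
log₂(N + 1) ≤ (762 − 405) / 156 = 2.2885.
N + 1 ≤ 2^2.2885 = 4.8855.
N ≤ 3.8855, so the largest integer N is 3.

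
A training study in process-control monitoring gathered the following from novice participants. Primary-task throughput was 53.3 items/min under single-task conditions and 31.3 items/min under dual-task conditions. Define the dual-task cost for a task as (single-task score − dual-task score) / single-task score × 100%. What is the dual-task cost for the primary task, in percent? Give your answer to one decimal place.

Cost = (53.3 − 31.3) / 53.3 × 100%
     = 22.0000 / 53.3 × 100% = 41.2758%.
≈ 41.3%.

41.3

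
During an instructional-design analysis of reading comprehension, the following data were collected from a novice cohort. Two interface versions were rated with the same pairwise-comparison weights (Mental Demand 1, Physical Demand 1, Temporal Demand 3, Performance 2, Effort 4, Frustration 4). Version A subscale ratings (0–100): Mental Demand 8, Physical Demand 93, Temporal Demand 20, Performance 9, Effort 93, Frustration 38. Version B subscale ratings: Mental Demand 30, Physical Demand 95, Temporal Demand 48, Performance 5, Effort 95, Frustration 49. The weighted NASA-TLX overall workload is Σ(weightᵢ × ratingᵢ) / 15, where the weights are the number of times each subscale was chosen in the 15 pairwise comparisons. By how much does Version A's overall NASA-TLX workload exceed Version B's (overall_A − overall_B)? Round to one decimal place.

Version A weighted sum = 1·8 + 1·93 + 3·20 + 2·9 + 4·93 + 4·38 = 8 + 93 + 60 + 18 + 372 + 152 = 703; overall_A = 703/15 = 46.8667.
Version B weighted sum = 1·30 + 1·95 + 3·48 + 2·5 + 4·95 + 4·49 = 30 + 95 + 144 + 10 + 380 + 196 = 855; overall_B = 855/15 = 57.0000.
Difference = 46.8667 − 57.0000 = -10.1333 ≈ -10.1.

-10.1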